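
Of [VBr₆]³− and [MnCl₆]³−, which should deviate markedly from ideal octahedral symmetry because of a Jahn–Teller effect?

[MnCl₆]³−

[VBr₆]³−: Each bromide is −1; balancing the −3 overall charge requires V(III). Vanadium is a group-5 element; V(III) is therefore d². The d² configuration leaves the e_g set evenly filled (or empty) — no strong Jahn–Teller driving force.
[MnCl₆]³−: Ligand charges: each chloride is −1. With an overall charge of −3 the manganese centre must be in the +3 oxidation state. Group 7 minus oxidation state 3 gives a d⁴ configuration. Chloride is a weak-field ligand for a first-row metal, so the complex is high-spin. The t₂g³e_g¹ (high-spin) configuration has an unevenly filled e_g set; the Jahn–Teller theorem predicts a tetragonal distortion (typically axial elongation) to lift the degeneracy.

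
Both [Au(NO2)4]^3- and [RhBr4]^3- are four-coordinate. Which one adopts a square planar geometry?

[RhBr4]^3-

For [Au(NO2)4]^3-: Ligand charges: each nitro (N-bound nitrite) is −1. With an overall charge of −3 the gold centre must be in the +1 oxidation state. Gold is a group-11 element; Au(I) is therefore d¹⁰. A d¹⁰ ion has no crystal-field stabilisation preference between square planar and tetrahedral, so four ligands adopt the sterically favoured tetrahedral geometry. → tetrahedral.
For [RhBr4]^3-: Ligand charges: each bromide is −1. With an overall charge of −3 the rhodium centre must be in the +1 oxidation state. Group 9 minus oxidation state 1 gives a d⁸ configuration. A 4d d⁸ ion has a large crystal-field splitting; square planar leaves the high-energy d_{x²−y²} orbital empty and maximises CFSE. → square planar.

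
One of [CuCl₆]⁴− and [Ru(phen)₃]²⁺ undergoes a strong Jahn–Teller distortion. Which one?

[CuCl₆]⁴−: Ligand charges: each chloride is −1. With an overall charge of −4 the copper centre must be in the +2 oxidation state. Group 11 minus oxidation state 2 gives a d⁹ configuration. The t₂g⁶e_g³ configuration has an unevenly filled e_g set; the Jahn–Teller theorem predicts a tetragonal distortion (typically axial elongation) to lift the degeneracy.
[Ru(phen)₃]²⁺: Ligand charges: 1,10-phenanthroline is neutral. With an overall charge of +2 the ruthenium centre must be in the +2 oxidation state. Ru sits in group 8, so the d-electron count is 8 − 2 = 6. A 4d ion has a large Δₒ and is invariably low-spin. The d⁶ configuration leaves the e_g set evenly filled (or empty) — no strong Jahn–Teller driving force.

[CuCl₆]⁴−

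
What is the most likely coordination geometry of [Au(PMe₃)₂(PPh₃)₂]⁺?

Trimethylphosphine is neutral; triphenylphosphine is neutral; balancing the +1 overall charge requires Au(I).
Au sits in group 11, so the d-electron count is 11 − 1 = 10.
With 4 monodentate ligands the coordination number is 4.
A d¹⁰ ion has no crystal-field stabilisation preference between square planar and tetrahedral, so four ligands adopt the sterically favoured tetrahedral geometry.

tetrahedral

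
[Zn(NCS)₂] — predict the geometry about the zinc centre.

Each isothiocyanate is −1; balancing the 0 overall charge requires Zn(II).
Zinc is a group-12 element; Zn(II) is therefore d¹⁰.
With 2 monodentate ligands the coordination number is 2.
A d¹⁰ ion with only two ligands adopts a linear arrangement (sp hybridisation; no CFSE preference).

linear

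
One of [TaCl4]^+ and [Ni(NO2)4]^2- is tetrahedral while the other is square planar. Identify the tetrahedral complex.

[TaCl4]^+

For [TaCl4]^+: Each chloride is −1; balancing the +1 overall charge requires Ta(V). Ta sits in group 5, so the d-electron count is 5 − 5 = 0. A d⁰ ion has no crystal-field stabilisation preference between square planar and tetrahedral, so four ligands adopt the sterically favoured tetrahedral geometry. → tetrahedral.
For [Ni(NO2)4]^2-: Summing ligand charges against the −2 overall charge gives an oxidation state of +2 for nickel. Nickel is a group-10 element; Ni(II) is therefore d⁸. Nitro (N-bound nitrite) is a strong-field ligand (high in the spectrochemical series). A 3d d⁸ ion with strong-field ligands gains enough CFSE to favour square planar over tetrahedral. → square planar.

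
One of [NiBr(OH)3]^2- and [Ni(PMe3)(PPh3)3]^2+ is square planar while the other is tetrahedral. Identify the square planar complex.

For [NiBr(OH)3]^2-: Summing ligand charges against the −2 overall charge gives an oxidation state of +2 for nickel. Nickel is a group-10 element; Ni(II) is therefore d⁸. Bromide and hydroxide are weak-field ligands. With weak-field ligands the CFSE gain from square planar is small, so a 3d d⁸ ion takes the sterically preferred tetrahedral geometry. → tetrahedral.
For [Ni(PMe3)(PPh3)3]^2+: Ligand charges: trimethylphosphine is neutral; triphenylphosphine is neutral. With an overall charge of +2 the nickel centre must be in the +2 oxidation state. Ni sits in group 10, so the d-electron count is 10 − 2 = 8. Trimethylphosphine and triphenylphosphine are strong-field ligands (high in the spectrochemical series). A 3d d⁸ ion with strong-field ligands gains enough CFSE to favour square planar over tetrahedral. → square planar.

[Ni(PMe3)(PPh3)3]^2+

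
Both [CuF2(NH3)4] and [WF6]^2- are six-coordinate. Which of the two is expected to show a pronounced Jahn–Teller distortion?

[CuF2(NH3)4]: Each fluoride is −1; ammonia is neutral; balancing the 0 overall charge requires Cu(II). Group 11 minus oxidation state 2 gives a d⁹ configuration. The t₂g⁶e_g³ configuration has an unevenly filled e_g set; the Jahn–Teller theorem predicts a tetragonal distortion (typically axial elongation) to lift the degeneracy.
[WF6]^2-: Summing ligand charges against the −2 overall charge gives an oxidation state of +4 for tungsten. W sits in group 6, so the d-electron count is 6 − 4 = 2. The d² configuration leaves the e_g set evenly filled (or empty) — no strong Jahn–Teller driving force.

[CuF2(NH3)4]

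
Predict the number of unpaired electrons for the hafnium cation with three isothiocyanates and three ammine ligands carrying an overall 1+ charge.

0

Ligand charges: each isothiocyanate is −1; ammonia is neutral. With an overall charge of +1 the hafnium centre must be in the +4 oxidation state.
Hf sits in group 4, so the d-electron count is 4 − 4 = 0.
In an octahedral field the d⁰ configuration is t₂g⁰e_g⁰, giving 0 unpaired electrons.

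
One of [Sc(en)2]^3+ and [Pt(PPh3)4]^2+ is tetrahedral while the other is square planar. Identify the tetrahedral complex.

[Sc(en)2]^3+

For [Sc(en)2]^3+: Summing ligand charges against the +3 overall charge gives an oxidation state of +3 for scandium. Group 3 minus oxidation state 3 gives a d⁰ configuration. A d⁰ ion has no crystal-field stabilisation preference between square planar and tetrahedral, so four ligands adopt the sterically favoured tetrahedral geometry. → tetrahedral.
For [Pt(PPh3)4]^2+: Ligand charges: triphenylphosphine is neutral. With an overall charge of +2 the platinum centre must be in the +2 oxidation state. Group 10 minus oxidation state 2 gives a d⁸ configuration. A 5d d⁸ ion has a large crystal-field splitting; square planar leaves the high-energy d_{x²−y²} orbital empty and maximises CFSE. → square planar.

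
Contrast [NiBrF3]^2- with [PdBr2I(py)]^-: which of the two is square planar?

For [NiBrF3]^2-: Ligand charges: each bromide is −1; each fluoride is −1. With an overall charge of −2 the nickel centre must be in the +2 oxidation state. Ni sits in group 10, so the d-electron count is 10 − 2 = 8. Bromide and fluoride are weak-field ligands. With weak-field ligands the CFSE gain from square planar is small, so a 3d d⁸ ion takes the sterically preferred tetrahedral geometry. → tetrahedral.
For [PdBr2I(py)]^-: Ligand charges: each bromide is −1; each iodide is −1; pyridine is neutral. With an overall charge of −1 the palladium centre must be in the +2 oxidation state. Pd sits in group 10, so the d-electron count is 10 − 2 = 8. A 4d d⁸ ion has a large crystal-field splitting; square planar leaves the high-energy d_{x²−y²} orbital empty and maximises CFSE. → square planar.

[PdBr2I(py)]^-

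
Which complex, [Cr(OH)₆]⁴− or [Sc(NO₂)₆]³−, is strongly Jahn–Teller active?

[Cr(OH)₆]⁴−

[Cr(OH)₆]⁴−: Ligand charges: each hydroxide is −1. With an overall charge of −4 the chromium centre must be in the +2 oxidation state. Group 6 minus oxidation state 2 gives a d⁴ configuration. Hydroxide is a weak-field ligand for a first-row metal, so the complex is high-spin. The t₂g³e_g¹ (high-spin) configuration has an unevenly filled e_g set; the Jahn–Teller theorem predicts a tetragonal distortion (typically axial elongation) to lift the degeneracy.
[Sc(NO₂)₆]³−: Summing ligand charges against the −3 overall charge gives an oxidation state of +3 for scandium. Group 3 minus oxidation state 3 gives a d⁰ configuration. The d⁰ configuration leaves the e_g set evenly filled (or empty) — no strong Jahn–Teller driving force.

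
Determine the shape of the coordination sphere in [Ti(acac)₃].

Summing ligand charges against the 0 overall charge gives an oxidation state of +3 for titanium.
Titanium is a group-4 element; Ti(III) is therefore d¹.
Counting donor atoms: 3×acetylacetonate (bidentate) → 6 donors. Coordination number = 6.
Six donors around a single metal centre give an octahedral coordination sphere.

octahedral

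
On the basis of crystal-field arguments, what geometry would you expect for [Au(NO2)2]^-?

linear

Each nitro (N-bound nitrite) is −1; balancing the −1 overall charge requires Au(I).
Au sits in group 11, so the d-electron count is 11 − 1 = 10.
With 2 monodentate ligands the coordination number is 2.
A d¹⁰ ion with only two ligands adopts a linear arrangement (sp hybridisation; no CFSE preference).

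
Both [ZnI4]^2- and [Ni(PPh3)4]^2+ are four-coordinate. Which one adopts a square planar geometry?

[Ni(PPh3)4]^2+

For [ZnI4]^2-: Ligand charges: each iodide is −1. With an overall charge of −2 the zinc centre must be in the +2 oxidation state. Group 12 minus oxidation state 2 gives a d¹⁰ configuration. A d¹⁰ ion has no crystal-field stabilisation preference between square planar and tetrahedral, so four ligands adopt the sterically favoured tetrahedral geometry. → tetrahedral.
For [Ni(PPh3)4]^2+: Triphenylphosphine is neutral; balancing the +2 overall charge requires Ni(II). Nickel is a group-10 element; Ni(II) is therefore d⁸. Triphenylphosphine is a strong-field ligand (high in the spectrochemical series). A 3d d⁸ ion with strong-field ligands gains enough CFSE to favour square planar over tetrahedral. → square planar.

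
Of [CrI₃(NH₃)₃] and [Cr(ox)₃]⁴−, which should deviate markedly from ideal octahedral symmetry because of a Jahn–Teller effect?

[CrI₃(NH₃)₃]: Ligand charges: each iodide is −1; ammonia is neutral. With an overall charge of 0 the chromium centre must be in the +3 oxidation state. Cr sits in group 6, so the d-electron count is 6 − 3 = 3. The d³ configuration leaves the e_g set evenly filled (or empty) — no strong Jahn–Teller driving force.
[Cr(ox)₃]⁴−: Each oxalate is −2; balancing the −4 overall charge requires Cr(II). Cr sits in group 6, so the d-electron count is 6 − 2 = 4. Oxalate is a weak-field ligand for a first-row metal, so the complex is high-spin. The t₂g³e_g¹ (high-spin) configuration has an unevenly filled e_g set; the Jahn–Teller theorem predicts a tetragonal distortion (typically axial elongation) to lift the degeneracy.

[Cr(ox)₃]⁴−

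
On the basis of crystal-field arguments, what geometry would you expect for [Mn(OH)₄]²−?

tetrahedral

Summing ligand charges against the −2 overall charge gives an oxidation state of +2 for manganese.
Mn sits in group 7, so the d-electron count is 7 − 2 = 5.
Coordination number: 4.
Hydroxide is a weak-field ligand.
A high-spin d⁵ ion has zero CFSE in either geometry, so four ligands adopt the sterically favoured tetrahedral geometry.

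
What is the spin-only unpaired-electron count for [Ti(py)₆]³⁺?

1

Ligand charges: pyridine is neutral. With an overall charge of +3 the titanium centre must be in the +3 oxidation state.
Ti sits in group 4, so the d-electron count is 4 − 3 = 1.
In an octahedral field the d¹ configuration is t₂g¹e_g⁰ (only one arrangement possible), giving 1 unpaired electron.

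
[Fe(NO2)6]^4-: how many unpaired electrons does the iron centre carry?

0

Each nitro (N-bound nitrite) is −1; balancing the −4 overall charge requires Fe(II).
Group 8 minus oxidation state 2 gives a d⁶ configuration.
The spin state decides the count: Nitro (N-bound nitrite) is a strong-field ligand (high in the spectrochemical series) for a first-row metal, so the complex is low-spin.
An octahedral low-spin d⁶ ion is t₂g⁶e_g⁰, giving 0 unpaired electrons.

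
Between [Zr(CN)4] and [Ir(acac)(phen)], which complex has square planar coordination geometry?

For [Zr(CN)4]: Ligand charges: each cyanide is −1. With an overall charge of 0 the zirconium centre must be in the +4 oxidation state. Zirconium is a group-4 element; Zr(IV) is therefore d⁰. A d⁰ ion has no crystal-field stabilisation preference between square planar and tetrahedral, so four ligands adopt the sterically favoured tetrahedral geometry. → tetrahedral.
For [Ir(acac)(phen)]: Summing ligand charges against the 0 overall charge gives an oxidation state of +1 for iridium. Group 9 minus oxidation state 1 gives a d⁸ configuration. A 5d d⁸ ion has a large crystal-field splitting; square planar leaves the high-energy d_{x²−y²} orbital empty and maximises CFSE. → square planar.

[Ir(acac)(phen)]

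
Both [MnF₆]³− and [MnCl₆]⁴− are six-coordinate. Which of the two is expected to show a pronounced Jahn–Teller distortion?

[MnF₆]³−

[MnF₆]³−: Ligand charges: each fluoride is −1. With an overall charge of −3 the manganese centre must be in the +3 oxidation state. Group 7 minus oxidation state 3 gives a d⁴ configuration. Fluoride is a weak-field ligand for a first-row metal, so the complex is high-spin. The t₂g³e_g¹ (high-spin) configuration has an unevenly filled e_g set; the Jahn–Teller theorem predicts a tetragonal distortion (typically axial elongation) to lift the degeneracy.
[MnCl₆]⁴−: Summing ligand charges against the −4 overall charge gives an oxidation state of +2 for manganese. Mn sits in group 7, so the d-electron count is 7 − 2 = 5. Chloride is a weak-field ligand for a first-row metal, so the complex is high-spin. The d⁵ configuration leaves the e_g set evenly filled (or empty) — no strong Jahn–Teller driving force.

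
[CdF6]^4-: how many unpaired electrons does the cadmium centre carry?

0

Ligand charges: each fluoride is −1. With an overall charge of −4 the cadmium centre must be in the +2 oxidation state.
Cadmium is a group-12 element; Cd(II) is therefore d¹⁰.
In an octahedral field the d¹⁰ configuration is t₂g⁶e_g⁴, giving 0 unpaired electrons.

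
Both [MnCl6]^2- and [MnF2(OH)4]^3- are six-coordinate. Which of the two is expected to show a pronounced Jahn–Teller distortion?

[MnCl6]^2-: Ligand charges: each chloride is −1. With an overall charge of −2 the manganese centre must be in the +4 oxidation state. Mn sits in group 7, so the d-electron count is 7 − 4 = 3. The d³ configuration leaves the e_g set evenly filled (or empty) — no strong Jahn–Teller driving force.
[MnF2(OH)4]^3-: Ligand charges: each fluoride is −1; each hydroxide is −1. With an overall charge of −3 the manganese centre must be in the +3 oxidation state. Group 7 minus oxidation state 3 gives a d⁴ configuration. Fluoride and hydroxide are weak-field ligands for a first-row metal, so the complex is high-spin. The t₂g³e_g¹ (high-spin) configuration has an unevenly filled e_g set; the Jahn–Teller theorem predicts a tetragonal distortion (typically axial elongation) to lift the degeneracy.

[MnF2(OH)4]^3-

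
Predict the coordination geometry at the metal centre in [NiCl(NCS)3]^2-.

tetrahedral

Each chloride is −1; each isothiocyanate is −1; balancing the −2 overall charge requires Ni(II).
Group 10 minus oxidation state 2 gives a d⁸ configuration.
With 4 monodentate ligands the coordination number is 4.
Chloride and isothiocyanate are weak-field ligands.
With weak-field ligands the CFSE gain from square planar is small, so a 3d d⁸ ion takes the sterically preferred tetrahedral geometry.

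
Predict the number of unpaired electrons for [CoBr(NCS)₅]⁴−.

3 unpaired electrons

Each bromide is −1; each isothiocyanate is −1; balancing the −4 overall charge requires Co(II).
Group 9 minus oxidation state 2 gives a d⁷ configuration.
The spin state decides the count: Bromide and isothiocyanate are weak-field ligands for a first-row metal, so the complex is high-spin.
An octahedral high-spin d⁷ ion is t₂g⁵e_g², giving 3 unpaired electrons.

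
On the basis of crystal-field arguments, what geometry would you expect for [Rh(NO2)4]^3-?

Ligand charges: each nitro (N-bound nitrite) is −1. With an overall charge of −3 the rhodium centre must be in the +1 oxidation state.
Rh sits in group 9, so the d-electron count is 9 − 1 = 8.
Coordination number: 4.
A 4d d⁸ ion has a large crystal-field splitting; square planar leaves the high-energy d_{x²−y²} orbital empty and maximises CFSE.

square planar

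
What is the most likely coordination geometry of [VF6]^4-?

Ligand charges: each fluoride is −1. With an overall charge of −4 the vanadium centre must be in the +2 oxidation state.
Group 5 minus oxidation state 2 gives a d³ configuration.
With 6 monodentate ligands the coordination number is 6.
Six donors around a single metal centre give an octahedral coordination sphere.

octahedral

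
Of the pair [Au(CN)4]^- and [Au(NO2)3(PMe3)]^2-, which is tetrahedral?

For [Au(CN)4]^-: Each cyanide is −1; balancing the −1 overall charge requires Au(III). Au sits in group 11, so the d-electron count is 11 − 3 = 8. A 5d d⁸ ion has a large crystal-field splitting; square planar leaves the high-energy d_{x²−y²} orbital empty and maximises CFSE. → square planar.
For [Au(NO2)3(PMe3)]^2-: Summing ligand charges against the −2 overall charge gives an oxidation state of +1 for gold. Gold is a group-11 element; Au(I) is therefore d¹⁰. A d¹⁰ ion has no crystal-field stabilisation preference between square planar and tetrahedral, so four ligands adopt the sterically favoured tetrahedral geometry. → tetrahedral.

[Au(NO2)3(PMe3)]^2-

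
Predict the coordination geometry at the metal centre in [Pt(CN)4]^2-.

Each cyanide is −1; balancing the −2 overall charge requires Pt(II).
Group 10 minus oxidation state 2 gives a d⁸ configuration.
Coordination number: 4.
A 5d d⁸ ion has a large crystal-field splitting; square planar leaves the high-energy d_{x²−y²} orbital empty and maximises CFSE.

square planar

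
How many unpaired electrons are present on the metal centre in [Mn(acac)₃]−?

Each acetylacetonate is −1; balancing the −1 overall charge requires Mn(II).
Manganese is a group-7 element; Mn(II) is therefore d⁵.
Counting donor atoms: 3×acetylacetonate (bidentate) → 6 donors. Coordination number = 6.
The spin state decides the count: Acetylacetonate is a weak-field ligand for a first-row metal, so the complex is high-spin.
An octahedral high-spin d⁵ ion is t₂g³e_g², giving 5 unpaired electrons.

5 unpaired electrons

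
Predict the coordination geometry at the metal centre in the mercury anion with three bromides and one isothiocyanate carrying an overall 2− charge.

tetrahedral

Each bromide is −1; each isothiocyanate is −1; balancing the −2 overall charge requires Hg(II).
Group 12 minus oxidation state 2 gives a d¹⁰ configuration.
With 4 monodentate ligands the coordination number is 4.
A d¹⁰ ion has no crystal-field stabilisation preference between square planar and tetrahedral, so four ligands adopt the sterically favoured tetrahedral geometry.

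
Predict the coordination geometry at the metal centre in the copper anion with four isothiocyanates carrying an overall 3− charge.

Summing ligand charges against the −3 overall charge gives an oxidation state of +1 for copper.
Cu sits in group 11, so the d-electron count is 11 − 1 = 10.
With 4 monodentate ligands the coordination number is 4.
A d¹⁰ ion has no crystal-field stabilisation preference between square planar and tetrahedral, so four ligands adopt the sterically favoured tetrahedral geometry.

tetrahedral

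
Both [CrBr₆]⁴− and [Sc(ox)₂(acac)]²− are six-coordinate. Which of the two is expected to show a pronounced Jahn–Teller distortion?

[CrBr₆]⁴−: Summing ligand charges against the −4 overall charge gives an oxidation state of +2 for chromium. Chromium is a group-6 element; Cr(II) is therefore d⁴. Bromide is a weak-field ligand for a first-row metal, so the complex is high-spin. The t₂g³e_g¹ (high-spin) configuration has an unevenly filled e_g set; the Jahn–Teller theorem predicts a tetragonal distortion (typically axial elongation) to lift the degeneracy.
[Sc(ox)₂(acac)]²−: Summing ligand charges against the −2 overall charge gives an oxidation state of +3 for scandium. Group 3 minus oxidation state 3 gives a d⁰ configuration. The d⁰ configuration leaves the e_g set evenly filled (or empty) — no strong Jahn–Teller driving force.

[CrBr₆]⁴−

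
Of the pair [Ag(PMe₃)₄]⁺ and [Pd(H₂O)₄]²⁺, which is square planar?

[Pd(H₂O)₄]²⁺

For [Ag(PMe₃)₄]⁺: Summing ligand charges against the +1 overall charge gives an oxidation state of +1 for silver. Group 11 minus oxidation state 1 gives a d¹⁰ configuration. A d¹⁰ ion has no crystal-field stabilisation preference between square planar and tetrahedral, so four ligands adopt the sterically favoured tetrahedral geometry. → tetrahedral.
For [Pd(H₂O)₄]²⁺: Ligand charges: water is neutral. With an overall charge of +2 the palladium centre must be in the +2 oxidation state. Pd sits in group 10, so the d-electron count is 10 − 2 = 8. A 4d d⁸ ion has a large crystal-field splitting; square planar leaves the high-energy d_{x²−y²} orbital empty and maximises CFSE. → square planar.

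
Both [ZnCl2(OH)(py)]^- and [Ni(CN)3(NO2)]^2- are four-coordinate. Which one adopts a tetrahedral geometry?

For [ZnCl2(OH)(py)]^-: Summing ligand charges against the −1 overall charge gives an oxidation state of +2 for zinc. Group 12 minus oxidation state 2 gives a d¹⁰ configuration. A d¹⁰ ion has no crystal-field stabilisation preference between square planar and tetrahedral, so four ligands adopt the sterically favoured tetrahedral geometry. → tetrahedral.
For [Ni(CN)3(NO2)]^2-: Ligand charges: each cyanide is −1; each nitro (N-bound nitrite) is −1. With an overall charge of −2 the nickel centre must be in the +2 oxidation state. Group 10 minus oxidation state 2 gives a d⁸ configuration. Cyanide and nitro (N-bound nitrite) are strong-field ligands (high in the spectrochemical series). A 3d d⁸ ion with strong-field ligands gains enough CFSE to favour square planar over tetrahedral. → square planar.

[ZnCl2(OH)(py)]^-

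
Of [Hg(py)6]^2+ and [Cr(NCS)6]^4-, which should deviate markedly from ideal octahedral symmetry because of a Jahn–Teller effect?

[Cr(NCS)6]^4-

[Hg(py)6]^2+: Pyridine is neutral; balancing the +2 overall charge requires Hg(II). Hg sits in group 12, so the d-electron count is 12 − 2 = 10. The d¹⁰ configuration leaves the e_g set evenly filled (or empty) — no strong Jahn–Teller driving force.
[Cr(NCS)6]^4-: Each isothiocyanate is −1; balancing the −4 overall charge requires Cr(II). Group 6 minus oxidation state 2 gives a d⁴ configuration. Isothiocyanate is a weak-field ligand for a first-row metal, so the complex is high-spin. The t₂g³e_g¹ (high-spin) configuration has an unevenly filled e_g set; the Jahn–Teller theorem predicts a tetragonal distortion (typically axial elongation) to lift the degeneracy.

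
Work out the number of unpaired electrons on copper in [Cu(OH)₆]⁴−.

Each hydroxide is −1; balancing the −4 overall charge requires Cu(II).
Cu sits in group 11, so the d-electron count is 11 − 2 = 9.
In an octahedral field the d⁹ configuration is t₂g⁶e_g³ (only one arrangement possible), giving 1 unpaired electron.

1 unpaired electron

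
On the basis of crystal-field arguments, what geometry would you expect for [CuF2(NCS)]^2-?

trigonal planar

Ligand charges: each fluoride is −1; each isothiocyanate is −1. With an overall charge of −2 the copper centre must be in the +1 oxidation state.
Group 11 minus oxidation state 1 gives a d¹⁰ configuration.
Coordination number: 3.
Three ligands around a d¹⁰ centre minimise repulsion in a trigonal-planar arrangement.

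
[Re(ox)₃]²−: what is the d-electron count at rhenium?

d3

Each oxalate is −2; balancing the −2 overall charge requires Re(IV).
Re sits in group 7, so the d-electron count is 7 − 4 = 3.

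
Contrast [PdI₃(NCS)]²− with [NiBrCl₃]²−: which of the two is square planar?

[PdI₃(NCS)]²−

For [PdI₃(NCS)]²−: Ligand charges: each iodide is −1; each isothiocyanate is −1. With an overall charge of −2 the palladium centre must be in the +2 oxidation state. Palladium is a group-10 element; Pd(II) is therefore d⁸. A 4d d⁸ ion has a large crystal-field splitting; square planar leaves the high-energy d_{x²−y²} orbital empty and maximises CFSE. → square planar.
For [NiBrCl₃]²−: Each bromide is −1; each chloride is −1; balancing the −2 overall charge requires Ni(II). Group 10 minus oxidation state 2 gives a d⁸ configuration. Bromide and chloride are weak-field ligands. With weak-field ligands the CFSE gain from square planar is small, so a 3d d⁸ ion takes the sterically preferred tetrahedral geometry. → tetrahedral.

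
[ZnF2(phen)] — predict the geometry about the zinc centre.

Ligand charges: each fluoride is −1; 1,10-phenanthroline is neutral. With an overall charge of 0 the zinc centre must be in the +2 oxidation state.
Zn sits in group 12, so the d-electron count is 12 − 2 = 10.
Counting donor atoms: 2×fluoride (monodentate) → 2 donors; 1×1,10-phenanthroline (bidentate) → 2 donors. Coordination number = 4.
A d¹⁰ ion has no crystal-field stabilisation preference between square planar and tetrahedral, so four ligands adopt the sterically favoured tetrahedral geometry.

tetrahedral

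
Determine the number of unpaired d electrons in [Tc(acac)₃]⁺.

Each acetylacetonate is −1; balancing the +1 overall charge requires Tc(IV).
Group 7 minus oxidation state 4 gives a d³ configuration.
Counting donor atoms: 3×acetylacetonate (bidentate) → 6 donors. Coordination number = 6.
In an octahedral field the d³ configuration is t₂g³e_g⁰ (only one arrangement possible), giving 3 unpaired electrons.

3 unpaired electrons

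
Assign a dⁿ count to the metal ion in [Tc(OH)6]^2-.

Each hydroxide is −1; balancing the −2 overall charge requires Tc(IV).
Tc sits in group 7, so the d-electron count is 7 − 4 = 3.

d³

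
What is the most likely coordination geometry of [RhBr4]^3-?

square planar

Each bromide is −1; balancing the −3 overall charge requires Rh(I).
Rhodium is a group-9 element; Rh(I) is therefore d⁸.
With 4 monodentate ligands the coordination number is 4.
A 4d d⁸ ion has a large crystal-field splitting; square planar leaves the high-energy d_{x²−y²} orbital empty and maximises CFSE.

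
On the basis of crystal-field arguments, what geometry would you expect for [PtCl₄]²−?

Each chloride is −1; balancing the −2 overall charge requires Pt(II).
Platinum is a group-10 element; Pt(II) is therefore d⁸.
With 4 monodentate ligands the coordination number is 4.
A 5d d⁸ ion has a large crystal-field splitting; square planar leaves the high-energy d_{x²−y²} orbital empty and maximises CFSE.

square planar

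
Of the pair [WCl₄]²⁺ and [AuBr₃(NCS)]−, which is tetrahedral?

[WCl₄]²⁺

For [WCl₄]²⁺: Summing ligand charges against the +2 overall charge gives an oxidation state of +6 for tungsten. Group 6 minus oxidation state 6 gives a d⁰ configuration. A d⁰ ion has no crystal-field stabilisation preference between square planar and tetrahedral, so four ligands adopt the sterically favoured tetrahedral geometry. → tetrahedral.
For [AuBr₃(NCS)]−: Summing ligand charges against the −1 overall charge gives an oxidation state of +3 for gold. Au sits in group 11, so the d-electron count is 11 − 3 = 8. A 5d d⁸ ion has a large crystal-field splitting; square planar leaves the high-energy d_{x²−y²} orbital empty and maximises CFSE. → square planar.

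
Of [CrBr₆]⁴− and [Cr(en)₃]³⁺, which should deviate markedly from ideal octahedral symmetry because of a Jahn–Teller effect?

[CrBr₆]⁴−

[CrBr₆]⁴−: Ligand charges: each bromide is −1. With an overall charge of −4 the chromium centre must be in the +2 oxidation state. Cr sits in group 6, so the d-electron count is 6 − 2 = 4. Bromide is a weak-field ligand for a first-row metal, so the complex is high-spin. The t₂g³e_g¹ (high-spin) configuration has an unevenly filled e_g set; the Jahn–Teller theorem predicts a tetragonal distortion (typically axial elongation) to lift the degeneracy.
[Cr(en)₃]³⁺: Ligand charges: ethylenediamine is neutral. With an overall charge of +3 the chromium centre must be in the +3 oxidation state. Cr sits in group 6, so the d-electron count is 6 − 3 = 3. The d³ configuration leaves the e_g set evenly filled (or empty) — no strong Jahn–Teller driving force.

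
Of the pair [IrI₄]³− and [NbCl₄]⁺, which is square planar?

For [IrI₄]³−: Each iodide is −1; balancing the −3 overall charge requires Ir(I). Group 9 minus oxidation state 1 gives a d⁸ configuration. A 5d d⁸ ion has a large crystal-field splitting; square planar leaves the high-energy d_{x²−y²} orbital empty and maximises CFSE. → square planar.
For [NbCl₄]⁺: Summing ligand charges against the +1 overall charge gives an oxidation state of +5 for niobium. Group 5 minus oxidation state 5 gives a d⁰ configuration. A d⁰ ion has no crystal-field stabilisation preference between square planar and tetrahedral, so four ligands adopt the sterically favoured tetrahedral geometry. → tetrahedral.

[IrI₄]³−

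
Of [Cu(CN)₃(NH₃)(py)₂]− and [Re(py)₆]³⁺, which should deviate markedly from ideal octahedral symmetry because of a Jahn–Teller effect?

[Cu(CN)₃(NH₃)(py)₂]−: Each cyanide is −1; ammonia is neutral; pyridine is neutral; balancing the −1 overall charge requires Cu(II). Copper is a group-11 element; Cu(II) is therefore d⁹. The t₂g⁶e_g³ configuration has an unevenly filled e_g set; the Jahn–Teller theorem predicts a tetragonal distortion (typically axial elongation) to lift the degeneracy.
[Re(py)₆]³⁺: Pyridine is neutral; balancing the +3 overall charge requires Re(III). Group 7 minus oxidation state 3 gives a d⁴ configuration. A 5d ion has a large Δₒ and is invariably low-spin. The d⁴ configuration leaves the e_g set evenly filled (or empty) — no strong Jahn–Teller driving force.

[Cu(CN)₃(NH₃)(py)₂]−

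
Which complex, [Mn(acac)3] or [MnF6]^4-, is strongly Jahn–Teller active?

[Mn(acac)3]: Each acetylacetonate is −1; balancing the 0 overall charge requires Mn(III). Group 7 minus oxidation state 3 gives a d⁴ configuration. Acetylacetonate is a weak-field ligand for a first-row metal, so the complex is high-spin. The t₂g³e_g¹ (high-spin) configuration has an unevenly filled e_g set; the Jahn–Teller theorem predicts a tetragonal distortion (typically axial elongation) to lift the degeneracy.
[MnF6]^4-: Summing ligand charges against the −4 overall charge gives an oxidation state of +2 for manganese. Mn sits in group 7, so the d-electron count is 7 − 2 = 5. Fluoride is a weak-field ligand for a first-row metal, so the complex is high-spin. The d⁵ configuration leaves the e_g set evenly filled (or empty) — no strong Jahn–Teller driving force.

[Mn(acac)3]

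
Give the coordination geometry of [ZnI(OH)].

linear

Each iodide is −1; each hydroxide is −1; balancing the 0 overall charge requires Zn(II).
Zn sits in group 12, so the d-electron count is 12 − 2 = 10.
With 2 monodentate ligands the coordination number is 2.
A d¹⁰ ion with only two ligands adopts a linear arrangement (sp hybridisation; no CFSE preference).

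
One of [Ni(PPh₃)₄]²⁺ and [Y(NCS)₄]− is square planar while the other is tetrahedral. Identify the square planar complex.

[Ni(PPh₃)₄]²⁺

For [Ni(PPh₃)₄]²⁺: Triphenylphosphine is neutral; balancing the +2 overall charge requires Ni(II). Group 10 minus oxidation state 2 gives a d⁸ configuration. Triphenylphosphine is a strong-field ligand (high in the spectrochemical series). A 3d d⁸ ion with strong-field ligands gains enough CFSE to favour square planar over tetrahedral. → square planar.
For [Y(NCS)₄]−: Each isothiocyanate is −1; balancing the −1 overall charge requires Y(III). Yttrium is a group-3 element; Y(III) is therefore d⁰. A d⁰ ion has no crystal-field stabilisation preference between square planar and tetrahedral, so four ligands adopt the sterically favoured tetrahedral geometry. → tetrahedral.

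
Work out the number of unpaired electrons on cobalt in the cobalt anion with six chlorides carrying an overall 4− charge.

Summing ligand charges against the −4 overall charge gives an oxidation state of +2 for cobalt.
Co sits in group 9, so the d-electron count is 9 − 2 = 7.
The spin state decides the count: Chloride is a weak-field ligand for a first-row metal, so the complex is high-spin.
An octahedral high-spin d⁷ ion is t₂g⁵e_g², giving 3 unpaired electrons.

3 unpaired electrons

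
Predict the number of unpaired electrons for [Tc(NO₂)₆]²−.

3

Summing ligand charges against the −2 overall charge gives an oxidation state of +4 for technetium.
Technetium is a group-7 element; Tc(IV) is therefore d³.
In an octahedral field the d³ configuration is t₂g³e_g⁰ (only one arrangement possible), giving 3 unpaired electrons.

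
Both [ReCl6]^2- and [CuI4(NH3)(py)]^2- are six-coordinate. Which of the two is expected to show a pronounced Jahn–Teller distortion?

[CuI4(NH3)(py)]^2-

[ReCl6]^2-: Each chloride is −1; balancing the −2 overall charge requires Re(IV). Re sits in group 7, so the d-electron count is 7 − 4 = 3. The d³ configuration leaves the e_g set evenly filled (or empty) — no strong Jahn–Teller driving force.
[CuI4(NH3)(py)]^2-: Summing ligand charges against the −2 overall charge gives an oxidation state of +2 for copper. Group 11 minus oxidation state 2 gives a d⁹ configuration. The t₂g⁶e_g³ configuration has an unevenly filled e_g set; the Jahn–Teller theorem predicts a tetragonal distortion (typically axial elongation) to lift the degeneracy.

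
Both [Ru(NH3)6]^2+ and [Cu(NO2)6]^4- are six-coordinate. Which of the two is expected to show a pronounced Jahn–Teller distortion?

[Cu(NO2)6]^4-

[Ru(NH3)6]^2+: Ammonia is neutral; balancing the +2 overall charge requires Ru(II). Ruthenium is a group-8 element; Ru(II) is therefore d⁶. A 4d ion has a large Δₒ and is invariably low-spin. The d⁶ configuration leaves the e_g set evenly filled (or empty) — no strong Jahn–Teller driving force.
[Cu(NO2)6]^4-: Ligand charges: each nitro (N-bound nitrite) is −1. With an overall charge of −4 the copper centre must be in the +2 oxidation state. Group 11 minus oxidation state 2 gives a d⁹ configuration. The t₂g⁶e_g³ configuration has an unevenly filled e_g set; the Jahn–Teller theorem predicts a tetragonal distortion (typically axial elongation) to lift the degeneracy.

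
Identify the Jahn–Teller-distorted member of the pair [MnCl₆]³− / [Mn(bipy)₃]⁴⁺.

[MnCl₆]³−: Ligand charges: each chloride is −1. With an overall charge of −3 the manganese centre must be in the +3 oxidation state. Group 7 minus oxidation state 3 gives a d⁴ configuration. Chloride is a weak-field ligand for a first-row metal, so the complex is high-spin. The t₂g³e_g¹ (high-spin) configuration has an unevenly filled e_g set; the Jahn–Teller theorem predicts a tetragonal distortion (typically axial elongation) to lift the degeneracy.
[Mn(bipy)₃]⁴⁺: 2,2′-bipyridine is neutral; balancing the +4 overall charge requires Mn(IV). Manganese is a group-7 element; Mn(IV) is therefore d³. The d³ configuration leaves the e_g set evenly filled (or empty) — no strong Jahn–Teller driving force.

[MnCl₆]³−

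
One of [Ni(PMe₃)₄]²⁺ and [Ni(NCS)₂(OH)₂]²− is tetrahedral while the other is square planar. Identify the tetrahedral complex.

For [Ni(PMe₃)₄]²⁺: Ligand charges: trimethylphosphine is neutral. With an overall charge of +2 the nickel centre must be in the +2 oxidation state. Nickel is a group-10 element; Ni(II) is therefore d⁸. Trimethylphosphine is a strong-field ligand (high in the spectrochemical series). A 3d d⁸ ion with strong-field ligands gains enough CFSE to favour square planar over tetrahedral. → square planar.
For [Ni(NCS)₂(OH)₂]²−: Ligand charges: each isothiocyanate is −1; each hydroxide is −1. With an overall charge of −2 the nickel centre must be in the +2 oxidation state. Nickel is a group-10 element; Ni(II) is therefore d⁸. Hydroxide and isothiocyanate are weak-field ligands. With weak-field ligands the CFSE gain from square planar is small, so a 3d d⁸ ion takes the sterically preferred tetrahedral geometry. → tetrahedral.

[Ni(NCS)₂(OH)₂]²−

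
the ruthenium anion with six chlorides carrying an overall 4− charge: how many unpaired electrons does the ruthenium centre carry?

Each chloride is −1; balancing the −4 overall charge requires Ru(II).
Ruthenium is a group-8 element; Ru(II) is therefore d⁶.
The spin state decides the count: a 4d ion has a large Δₒ and is invariably low-spin.
An octahedral low-spin d⁶ ion is t₂g⁶e_g⁰, giving 0 unpaired electrons.

0 unpaired electrons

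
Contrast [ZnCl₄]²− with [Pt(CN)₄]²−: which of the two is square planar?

[Pt(CN)₄]²−

For [ZnCl₄]²−: Summing ligand charges against the −2 overall charge gives an oxidation state of +2 for zinc. Zinc is a group-12 element; Zn(II) is therefore d¹⁰. A d¹⁰ ion has no crystal-field stabilisation preference between square planar and tetrahedral, so four ligands adopt the sterically favoured tetrahedral geometry. → tetrahedral.
For [Pt(CN)₄]²−: Ligand charges: each cyanide is −1. With an overall charge of −2 the platinum centre must be in the +2 oxidation state. Platinum is a group-10 element; Pt(II) is therefore d⁸. A 5d d⁸ ion has a large crystal-field splitting; square planar leaves the high-energy d_{x²−y²} orbital empty and maximises CFSE. → square planar.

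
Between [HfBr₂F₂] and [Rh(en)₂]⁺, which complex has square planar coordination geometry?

[Rh(en)₂]⁺

For [HfBr₂F₂]: Ligand charges: each bromide is −1; each fluoride is −1. With an overall charge of 0 the hafnium centre must be in the +4 oxidation state. Hf sits in group 4, so the d-electron count is 4 − 4 = 0. A d⁰ ion has no crystal-field stabilisation preference between square planar and tetrahedral, so four ligands adopt the sterically favoured tetrahedral geometry. → tetrahedral.
For [Rh(en)₂]⁺: Ligand charges: ethylenediamine is neutral. With an overall charge of +1 the rhodium centre must be in the +1 oxidation state. Group 9 minus oxidation state 1 gives a d⁸ configuration. A 4d d⁸ ion has a large crystal-field splitting; square planar leaves the high-energy d_{x²−y²} orbital empty and maximises CFSE. → square planar.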